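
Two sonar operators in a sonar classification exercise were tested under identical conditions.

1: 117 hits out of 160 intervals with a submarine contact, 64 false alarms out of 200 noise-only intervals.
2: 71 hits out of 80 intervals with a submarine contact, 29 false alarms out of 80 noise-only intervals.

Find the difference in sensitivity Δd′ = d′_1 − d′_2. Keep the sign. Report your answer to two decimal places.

Δd′ = -0.48

1: z(0.7312) = 0.616, z(0.3200) = -0.468, d' = 1.084
2: z(0.8875) = 1.213, z(0.3625) = -0.352, d' = 1.565
Δd' = d'_1 − d'_2 = 1.084 − 1.565 = -0.481
2 has the higher sensitivity.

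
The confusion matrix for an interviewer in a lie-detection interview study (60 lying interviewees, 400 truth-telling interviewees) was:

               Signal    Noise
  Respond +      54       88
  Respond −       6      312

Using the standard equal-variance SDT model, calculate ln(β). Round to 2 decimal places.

H = 54/60 = 0.9000
FA = 88/400 = 0.2200
Φ⁻¹(H) = 1.282
Φ⁻¹(FA) = -0.772
ln β = −½·[z(H)² − z(FA)²] = −0.5 × (1.644 − 0.596) = -0.524

ln β = -0.52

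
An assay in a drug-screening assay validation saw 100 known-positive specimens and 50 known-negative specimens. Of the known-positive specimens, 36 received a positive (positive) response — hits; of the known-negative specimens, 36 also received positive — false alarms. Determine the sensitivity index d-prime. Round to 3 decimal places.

H = 36/100 = 0.3600
FA = 36/50 = 0.7200
z(H) = -0.3585
z(FA) = 0.5828
d' = z(H) − z(FA) = -0.3585 − 0.5828 = -0.9413

d-prime = -0.941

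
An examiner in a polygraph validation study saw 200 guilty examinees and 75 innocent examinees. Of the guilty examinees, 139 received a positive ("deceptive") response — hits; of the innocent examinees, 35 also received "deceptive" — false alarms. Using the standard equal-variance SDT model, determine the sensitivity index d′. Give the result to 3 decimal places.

H = 139/200 = 0.6950
FA = 35/75 = 0.4667
z(H) = z(0.6950) = 0.5101
z(FA) = z(0.4667) = -0.0836
d' = z(H) − z(FA) = 0.5101 − (-0.0836) = 0.5937

d′ = 0.594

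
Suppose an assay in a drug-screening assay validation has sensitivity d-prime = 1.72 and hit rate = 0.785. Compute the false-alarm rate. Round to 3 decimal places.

z(hit rate) = z(0.785) = 0.7892
z(FA) = z(H) − d' = 0.7892 − 1.72 = -0.9308
false-alarm rate = Φ(-0.9308) = 0.1760

false-alarm rate = 0.176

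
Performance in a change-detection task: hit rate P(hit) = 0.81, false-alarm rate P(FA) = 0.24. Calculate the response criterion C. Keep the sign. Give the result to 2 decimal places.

C = -0.09

Φ⁻¹(H) = Φ⁻¹(0.81) = 0.878
Φ⁻¹(FA) = Φ⁻¹(0.24) = -0.706
c = −½·[z(H) + z(FA)] = −0.5 × (0.878 + (-0.706)) = -0.086
c < 0: the observer has a liberal response bias.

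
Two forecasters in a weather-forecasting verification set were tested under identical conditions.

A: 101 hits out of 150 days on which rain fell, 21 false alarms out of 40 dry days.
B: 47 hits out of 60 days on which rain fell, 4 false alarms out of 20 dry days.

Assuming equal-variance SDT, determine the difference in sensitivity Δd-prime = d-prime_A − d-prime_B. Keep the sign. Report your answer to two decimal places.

A: z(0.6733) = 0.449, z(0.5250) = 0.063, d' = 0.386
B: z(0.7833) = 0.783, z(0.2000) = -0.842, d' = 1.625
Δd' = d'_A − d'_B = 0.386 − 1.625 = -1.239
B has the higher sensitivity.

Δd-prime = -1.24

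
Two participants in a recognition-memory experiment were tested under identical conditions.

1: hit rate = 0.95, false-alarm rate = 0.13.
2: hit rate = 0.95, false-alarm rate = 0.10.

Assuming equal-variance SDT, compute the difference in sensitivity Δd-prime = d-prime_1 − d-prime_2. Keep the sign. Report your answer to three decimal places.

1: z(0.95) = 1.6449, z(0.13) = -1.1264, d' = 2.7713
2: z(0.95) = 1.6449, z(0.10) = -1.2816, d' = 2.9265
Δd' = d'_1 − d'_2 = 2.7713 − 2.9265 = -0.1552
2 has the higher sensitivity.

Δd-prime = -0.155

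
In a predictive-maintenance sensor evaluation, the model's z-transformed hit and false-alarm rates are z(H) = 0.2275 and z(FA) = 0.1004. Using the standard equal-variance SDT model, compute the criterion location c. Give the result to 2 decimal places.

c = −½·[z(H) + z(FA)] = −½·(0.2275 + 0.1004) = -0.16395

c = -0.16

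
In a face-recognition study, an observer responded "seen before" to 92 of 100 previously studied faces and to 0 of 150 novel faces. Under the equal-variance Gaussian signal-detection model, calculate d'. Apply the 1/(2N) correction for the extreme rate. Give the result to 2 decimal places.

The false-alarm rate is 0/150 = 0, so apply the 1/(2N) correction: FA → 1/(2·150) = 0.00333.
z(H) = z(0.92000) = 1.405
z(FA) = z(0.00333) = -2.713
d' = 1.405 − (-2.713) = 4.118

d' = 4.12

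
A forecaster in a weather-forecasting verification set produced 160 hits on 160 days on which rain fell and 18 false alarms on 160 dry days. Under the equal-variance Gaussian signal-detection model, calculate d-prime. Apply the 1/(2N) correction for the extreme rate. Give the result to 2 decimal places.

d-prime = 3.95

The hit rate is 160/160 = 1, so apply the 1/(2N) correction: H → 1 − 1/(2·160) = 0.99687.
z(H) = z(0.99687) = 2.734
z(FA) = z(0.11250) = -1.213
d' = 2.734 − (-1.213) = 3.947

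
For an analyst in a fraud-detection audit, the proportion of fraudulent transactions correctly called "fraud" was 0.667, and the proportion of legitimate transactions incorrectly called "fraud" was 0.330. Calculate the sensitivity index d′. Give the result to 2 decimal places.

d′ = 0.87

z(0.667) = 0.4316, z(0.330) = -0.4399
d' = z(H) − z(FA) = 0.4316 − (-0.4399) = 0.8715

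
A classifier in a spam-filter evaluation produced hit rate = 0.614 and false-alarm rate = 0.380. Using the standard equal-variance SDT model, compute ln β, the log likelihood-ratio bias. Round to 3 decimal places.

ln β = 0.005

z(H) = z(0.614) = 0.2898
z(FA) = z(0.380) = -0.3055
ln β = −½·[z(H)² − z(FA)²] = −0.5 × (0.0840 − 0.0933) = 0.00465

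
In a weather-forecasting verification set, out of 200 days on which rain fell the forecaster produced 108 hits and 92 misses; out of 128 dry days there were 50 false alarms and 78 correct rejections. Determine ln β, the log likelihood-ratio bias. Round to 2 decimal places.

H = 108/200 = 0.5400
FA = 50/128 = 0.3906
z(H) = 0.100
z(FA) = -0.278
ln β = −½·[z(H)² − z(FA)²] = −0.5 × (0.010 − 0.077) = 0.0335

ln β = 0.03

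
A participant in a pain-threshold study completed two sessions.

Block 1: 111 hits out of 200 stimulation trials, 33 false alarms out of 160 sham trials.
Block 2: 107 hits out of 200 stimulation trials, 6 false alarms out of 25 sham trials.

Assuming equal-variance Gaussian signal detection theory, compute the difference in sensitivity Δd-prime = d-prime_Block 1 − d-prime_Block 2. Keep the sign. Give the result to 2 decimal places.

Δd-prime = 0.16

Block 1: z(0.5550) = 0.138, z(0.2062) = -0.820, d' = 0.958
Block 2: z(0.5350) = 0.088, z(0.2400) = -0.706, d' = 0.794
Δd' = d'_Block 1 − d'_Block 2 = 0.958 − 0.794 = 0.164
Block 1 has the higher sensitivity.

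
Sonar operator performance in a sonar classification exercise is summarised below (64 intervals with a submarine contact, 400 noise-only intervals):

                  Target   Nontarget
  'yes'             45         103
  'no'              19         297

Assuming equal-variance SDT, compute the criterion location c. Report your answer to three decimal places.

H = 45/64 = 0.7031
FA = 103/400 = 0.2575
Φ⁻¹(H) = Φ⁻¹(0.7031) = 0.5333
Φ⁻¹(FA) = Φ⁻¹(0.2575) = -0.6511
c = −½·[z(H) + z(FA)] = −0.5 × (0.5333 + (-0.6511)) = 0.0589

c = 0.059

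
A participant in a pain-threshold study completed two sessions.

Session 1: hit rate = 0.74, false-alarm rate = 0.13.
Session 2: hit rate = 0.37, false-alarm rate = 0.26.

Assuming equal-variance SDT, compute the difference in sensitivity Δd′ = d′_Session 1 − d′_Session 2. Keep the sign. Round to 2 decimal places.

Session 1: z(0.74) = 0.643, z(0.13) = -1.126, d' = 1.769
Session 2: z(0.37) = -0.332, z(0.26) = -0.643, d' = 0.311
Δd' = d'_Session 1 − d'_Session 2 = 1.769 − 0.311 = 1.458
Session 1 has the higher sensitivity.

Δd′ = 1.46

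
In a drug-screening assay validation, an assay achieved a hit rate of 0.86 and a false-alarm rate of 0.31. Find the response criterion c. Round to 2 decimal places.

Φ⁻¹(0.86) = 1.080, Φ⁻¹(0.31) = -0.496
c = −½·[z(H) + z(FA)] = −0.5 × (1.080 + (-0.496)) = -0.292

c = -0.29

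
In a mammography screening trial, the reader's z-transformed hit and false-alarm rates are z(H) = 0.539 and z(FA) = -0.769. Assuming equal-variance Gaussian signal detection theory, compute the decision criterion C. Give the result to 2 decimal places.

c = −½·[z(H) + z(FA)] = −½·(0.539 + (-0.769)) = 0.115

C = 0.12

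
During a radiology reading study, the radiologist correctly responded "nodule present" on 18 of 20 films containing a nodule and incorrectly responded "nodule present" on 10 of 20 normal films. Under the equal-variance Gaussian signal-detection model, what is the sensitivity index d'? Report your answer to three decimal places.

H = 18/20 = 0.9000
FA = 10/20 = 0.5000
Φ⁻¹(H) = Φ⁻¹(0.9000) = 1.2816
Φ⁻¹(FA) = Φ⁻¹(0.5000) = 0.0000
d' = z(H) − z(FA) = 1.2816 − 0.0000 = 1.2816

d' = 1.282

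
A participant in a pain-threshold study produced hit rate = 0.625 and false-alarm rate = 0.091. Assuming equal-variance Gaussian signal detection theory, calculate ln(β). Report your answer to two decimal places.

z(0.625) = 0.319, z(0.091) = -1.335
ln β = −½·[z(H)² − z(FA)²] = −0.5 × (0.102 − 1.782) = 0.840

ln β = 0.84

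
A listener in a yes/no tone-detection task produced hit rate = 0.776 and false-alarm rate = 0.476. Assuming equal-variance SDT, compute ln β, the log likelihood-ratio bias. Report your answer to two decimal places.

ln β = -0.29

z(H) = 0.759
z(FA) = -0.060
ln β = −½·[z(H)² − z(FA)²] = −0.5 × (0.576 − 0.004) = -0.286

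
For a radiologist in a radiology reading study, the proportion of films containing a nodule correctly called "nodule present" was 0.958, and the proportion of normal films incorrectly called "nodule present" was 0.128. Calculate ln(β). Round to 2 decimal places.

z(0.958) = 1.728, z(0.128) = -1.136
ln β = −½·[z(H)² − z(FA)²] = −0.5 × (2.986 − 1.290) = -0.848

ln β = -0.85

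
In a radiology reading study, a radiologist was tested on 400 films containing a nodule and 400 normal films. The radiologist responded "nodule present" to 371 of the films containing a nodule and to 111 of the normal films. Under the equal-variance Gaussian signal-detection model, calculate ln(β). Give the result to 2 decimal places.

H = 371/400 = 0.9275
FA = 111/400 = 0.2775
Φ⁻¹(0.9275) = 1.457, Φ⁻¹(0.2775) = -0.590
ln β = −½·[z(H)² − z(FA)²] = −0.5 × (2.123 − 0.348) = -0.8875

ln β = -0.89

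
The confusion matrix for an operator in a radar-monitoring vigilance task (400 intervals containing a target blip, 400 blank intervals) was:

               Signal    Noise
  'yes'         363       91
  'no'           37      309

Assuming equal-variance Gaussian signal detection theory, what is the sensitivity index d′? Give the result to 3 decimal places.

H = 363/400 = 0.9075
FA = 91/400 = 0.2275
z(H) = z(0.9075) = 1.3255
z(FA) = z(0.2275) = -0.7471
d' = z(H) − z(FA) = 1.3255 − (-0.7471) = 2.0726

d′ = 2.073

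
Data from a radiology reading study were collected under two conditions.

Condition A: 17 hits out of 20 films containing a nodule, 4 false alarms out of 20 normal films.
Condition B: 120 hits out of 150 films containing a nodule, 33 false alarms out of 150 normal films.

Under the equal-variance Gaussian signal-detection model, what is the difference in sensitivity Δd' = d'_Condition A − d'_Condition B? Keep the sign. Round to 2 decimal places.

Δd' = 0.26

Condition A: z(0.8500) = 1.036, z(0.2000) = -0.842, d' = 1.878
Condition B: z(0.8000) = 0.842, z(0.2200) = -0.772, d' = 1.614
Δd' = d'_Condition A − d'_Condition B = 1.878 − 1.614 = 0.264
Condition A has the higher sensitivity.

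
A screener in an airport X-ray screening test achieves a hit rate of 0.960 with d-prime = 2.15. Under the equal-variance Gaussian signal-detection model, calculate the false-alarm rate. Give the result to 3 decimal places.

z(hit rate) = z(0.960) = 1.7507
z(FA) = z(H) − d' = 1.7507 − 2.15 = -0.3993
false-alarm rate = Φ(-0.3993) = 0.3448

false-alarm rate = 0.345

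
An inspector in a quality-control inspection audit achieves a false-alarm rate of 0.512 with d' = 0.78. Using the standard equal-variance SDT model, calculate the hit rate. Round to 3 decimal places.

z(false-alarm rate) = z(0.512) = 0.0301
z(H) = z(FA) + d' = 0.0301 + 0.78 = 0.8101
hit rate = Φ(0.8101) = 0.7911

hit rate = 0.791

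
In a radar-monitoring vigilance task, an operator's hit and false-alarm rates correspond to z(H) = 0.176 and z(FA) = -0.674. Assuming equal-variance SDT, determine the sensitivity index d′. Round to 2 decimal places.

d′ = 0.85

d' = z(H) − z(FA) = 0.176 − (-0.674) = 0.850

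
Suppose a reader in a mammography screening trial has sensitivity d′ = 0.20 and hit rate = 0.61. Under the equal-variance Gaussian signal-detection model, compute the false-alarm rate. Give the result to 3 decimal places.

z(hit rate) = z(0.61) = 0.2793
z(FA) = z(H) − d' = 0.2793 − 0.20 = 0.0793
false-alarm rate = Φ(0.0793) = 0.5316

false-alarm rate = 0.532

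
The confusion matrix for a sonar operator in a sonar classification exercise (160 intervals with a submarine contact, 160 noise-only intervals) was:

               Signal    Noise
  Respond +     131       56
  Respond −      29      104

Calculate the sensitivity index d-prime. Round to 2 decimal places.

d-prime = 1.30

H = 131/160 = 0.8187
FA = 56/160 = 0.3500
Φ⁻¹(H) = 0.910
Φ⁻¹(FA) = -0.385
d' = z(H) − z(FA) = 0.910 − (-0.385) = 1.295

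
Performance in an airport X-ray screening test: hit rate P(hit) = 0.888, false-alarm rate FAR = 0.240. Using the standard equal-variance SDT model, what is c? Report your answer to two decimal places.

z(0.888) = 1.2160, z(0.240) = -0.7063
c = −½·[z(H) + z(FA)] = −0.5 × (1.2160 + (-0.7063)) = -0.25485

c = -0.25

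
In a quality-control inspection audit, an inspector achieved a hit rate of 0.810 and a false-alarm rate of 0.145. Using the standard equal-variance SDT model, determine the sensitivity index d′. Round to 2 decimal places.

d′ = 1.94

Φ⁻¹(H) = 0.8779
Φ⁻¹(FA) = -1.0581
d' = z(H) − z(FA) = 0.8779 − (-1.0581) = 1.9360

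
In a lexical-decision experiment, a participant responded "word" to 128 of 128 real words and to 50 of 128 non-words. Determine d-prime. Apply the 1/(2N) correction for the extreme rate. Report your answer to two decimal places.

d-prime = 2.94

The hit rate is 128/128 = 1, so apply the 1/(2N) correction: H → 1 − 1/(2·128) = 0.99609.
z(H) = z(0.99609) = 2.660
z(FA) = z(0.39062) = -0.278
d' = 2.660 − (-0.278) = 2.938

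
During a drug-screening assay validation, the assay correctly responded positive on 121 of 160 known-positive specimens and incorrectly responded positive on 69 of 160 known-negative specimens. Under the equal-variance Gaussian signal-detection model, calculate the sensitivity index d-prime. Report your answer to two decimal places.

d-prime = 0.87

H = 121/160 = 0.7562
FA = 69/160 = 0.4313
z(H) = z(0.7562) = 0.6941
z(FA) = z(0.4313) = -0.1731
d' = z(H) − z(FA) = 0.6941 − (-0.1731) = 0.8672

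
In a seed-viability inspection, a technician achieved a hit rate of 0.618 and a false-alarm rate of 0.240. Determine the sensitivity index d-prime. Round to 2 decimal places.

z(0.618) = 0.300, z(0.240) = -0.706
d' = z(H) − z(FA) = 0.300 − (-0.706) = 1.006

d-prime = 1.01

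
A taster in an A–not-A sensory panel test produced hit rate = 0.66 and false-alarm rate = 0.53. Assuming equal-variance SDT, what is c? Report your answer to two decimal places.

c = -0.24

z(H) = z(0.66) = 0.4125
z(FA) = z(0.53) = 0.0753
c = −½·[z(H) + z(FA)] = −0.5 × (0.4125 + 0.0753) = -0.2439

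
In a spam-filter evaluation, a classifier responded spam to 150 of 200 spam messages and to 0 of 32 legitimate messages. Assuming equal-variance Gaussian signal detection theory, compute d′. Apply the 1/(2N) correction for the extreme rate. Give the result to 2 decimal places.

d′ = 2.83

The false-alarm rate is 0/32 = 0, so apply the 1/(2N) correction: FA → 1/(2·32) = 0.01562.
z(H) = z(0.75000) = 0.674
z(FA) = z(0.01562) = -2.154
d' = 0.674 − (-2.154) = 2.828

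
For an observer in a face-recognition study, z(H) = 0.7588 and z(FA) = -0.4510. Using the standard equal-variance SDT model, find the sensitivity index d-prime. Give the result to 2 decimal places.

d-prime = 1.21

d' = z(H) − z(FA) = 0.7588 − (-0.4510) = 1.2098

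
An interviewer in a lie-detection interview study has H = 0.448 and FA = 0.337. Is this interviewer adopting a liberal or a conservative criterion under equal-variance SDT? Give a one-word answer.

conservative

z(H) = -0.131, z(FA) = -0.421
c = −½·(z(H) + z(FA)) = 0.276
c > 0 → conservative criterion (biased toward responding “no”).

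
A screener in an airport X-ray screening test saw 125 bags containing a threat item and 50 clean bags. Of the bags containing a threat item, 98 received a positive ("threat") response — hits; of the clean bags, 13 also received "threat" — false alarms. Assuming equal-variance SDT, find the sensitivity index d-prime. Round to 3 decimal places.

d-prime = 1.429

H = 98/125 = 0.7840
FA = 13/50 = 0.2600
z(H) = z(0.7840) = 0.7858
z(FA) = z(0.2600) = -0.6433
d' = z(H) − z(FA) = 0.7858 − (-0.6433) = 1.4291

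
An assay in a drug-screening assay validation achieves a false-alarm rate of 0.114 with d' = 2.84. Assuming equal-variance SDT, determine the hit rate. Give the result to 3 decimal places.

z(false-alarm rate) = z(0.114) = -1.2055
z(H) = z(FA) + d' = -1.2055 + 2.84 = 1.6345
hit rate = Φ(1.6345) = 0.9489

hit rate = 0.949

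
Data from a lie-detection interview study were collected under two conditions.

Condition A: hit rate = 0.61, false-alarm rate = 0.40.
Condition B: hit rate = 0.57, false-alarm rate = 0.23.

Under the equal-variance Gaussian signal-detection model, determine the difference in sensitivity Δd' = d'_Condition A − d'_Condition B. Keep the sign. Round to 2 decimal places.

Δd' = -0.38

Condition A: z(0.61) = 0.279, z(0.40) = -0.253, d' = 0.532
Condition B: z(0.57) = 0.176, z(0.23) = -0.739, d' = 0.915
Δd' = d'_Condition A − d'_Condition B = 0.532 − 0.915 = -0.383
Condition B has the higher sensitivity.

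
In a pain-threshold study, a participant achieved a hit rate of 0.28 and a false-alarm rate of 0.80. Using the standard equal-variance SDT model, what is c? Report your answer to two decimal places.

z(H) = -0.583
z(FA) = 0.842
c = −½·[z(H) + z(FA)] = −0.5 × (-0.583 + 0.842) = -0.1295
c < 0: the participant has a liberal response bias.

c = -0.13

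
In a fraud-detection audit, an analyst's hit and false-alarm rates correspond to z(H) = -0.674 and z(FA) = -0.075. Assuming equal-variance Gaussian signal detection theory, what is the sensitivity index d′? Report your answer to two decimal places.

d' = z(H) − z(FA) = -0.674 − (-0.075) = -0.599

d′ = -0.60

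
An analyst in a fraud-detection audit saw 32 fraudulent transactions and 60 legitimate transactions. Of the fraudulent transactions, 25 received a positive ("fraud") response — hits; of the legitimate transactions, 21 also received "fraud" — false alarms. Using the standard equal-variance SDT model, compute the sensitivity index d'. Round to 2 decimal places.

d' = 1.16

H = 25/32 = 0.7812
FA = 21/60 = 0.3500
z(H) = z(0.7812) = 0.776
z(FA) = z(0.3500) = -0.385
d' = z(H) − z(FA) = 0.776 − (-0.385) = 1.161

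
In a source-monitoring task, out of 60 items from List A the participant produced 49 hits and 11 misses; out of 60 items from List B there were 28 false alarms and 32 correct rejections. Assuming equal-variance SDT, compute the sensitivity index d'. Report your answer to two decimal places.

d' = 0.99

H = 49/60 = 0.8167
FA = 28/60 = 0.4667
z(0.8167) = 0.9029, z(0.4667) = -0.0836
d' = z(H) − z(FA) = 0.9029 − (-0.0836) = 0.9865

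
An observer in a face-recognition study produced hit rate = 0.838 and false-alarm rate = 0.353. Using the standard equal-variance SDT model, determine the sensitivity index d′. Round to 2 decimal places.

z(H) = 0.986
z(FA) = -0.377
d' = z(H) − z(FA) = 0.986 − (-0.377) = 1.363

d′ = 1.36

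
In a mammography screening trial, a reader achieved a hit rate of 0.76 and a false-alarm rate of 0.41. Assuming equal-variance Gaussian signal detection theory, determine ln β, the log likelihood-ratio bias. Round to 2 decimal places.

ln β = -0.22

Φ⁻¹(H) = 0.706
Φ⁻¹(FA) = -0.228
ln β = −½·[z(H)² − z(FA)²] = −0.5 × (0.498 − 0.052) = -0.223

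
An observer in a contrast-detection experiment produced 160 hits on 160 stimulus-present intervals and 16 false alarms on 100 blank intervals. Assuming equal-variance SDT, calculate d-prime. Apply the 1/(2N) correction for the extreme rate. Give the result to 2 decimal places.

The hit rate is 160/160 = 1, so apply the 1/(2N) correction: H → 1 − 1/(2·160) = 0.99687.
z(H) = z(0.99687) = 2.734
z(FA) = z(0.16000) = -0.994
d' = 2.734 − (-0.994) = 3.728

d-prime = 3.73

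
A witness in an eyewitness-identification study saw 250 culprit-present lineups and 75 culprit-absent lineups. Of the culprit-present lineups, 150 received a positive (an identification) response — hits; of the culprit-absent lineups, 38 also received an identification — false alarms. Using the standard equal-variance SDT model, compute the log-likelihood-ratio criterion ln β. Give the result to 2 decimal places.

ln β = -0.03

H = 150/250 = 0.6000
FA = 38/75 = 0.5067
Φ⁻¹(H) = Φ⁻¹(0.6000) = 0.253
Φ⁻¹(FA) = Φ⁻¹(0.5067) = 0.017
ln β = −½·[z(H)² − z(FA)²] = −0.5 × (0.064 − 0.000) = -0.032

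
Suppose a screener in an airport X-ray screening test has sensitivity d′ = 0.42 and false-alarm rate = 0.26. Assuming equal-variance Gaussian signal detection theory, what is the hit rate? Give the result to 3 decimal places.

z(false-alarm rate) = z(0.26) = -0.6433
z(H) = z(FA) + d' = -0.6433 + 0.42 = -0.2233
hit rate = Φ(-0.2233) = 0.4117

hit rate = 0.412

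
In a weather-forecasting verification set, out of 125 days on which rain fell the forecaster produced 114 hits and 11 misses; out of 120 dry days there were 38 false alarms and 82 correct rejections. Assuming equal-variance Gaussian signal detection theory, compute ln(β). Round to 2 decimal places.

ln β = -0.80

H = 114/125 = 0.9120
FA = 38/120 = 0.3167
z(H) = z(0.9120) = 1.353
z(FA) = z(0.3167) = -0.477
ln β = −½·[z(H)² − z(FA)²] = −0.5 × (1.831 − 0.228) = -0.8015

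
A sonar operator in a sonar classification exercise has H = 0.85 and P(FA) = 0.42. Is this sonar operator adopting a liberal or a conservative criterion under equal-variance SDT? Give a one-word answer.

liberal

z(H) = 1.036, z(FA) = -0.202
c = −½·(z(H) + z(FA)) = -0.417
c < 0 → liberal criterion (biased toward responding “yes”).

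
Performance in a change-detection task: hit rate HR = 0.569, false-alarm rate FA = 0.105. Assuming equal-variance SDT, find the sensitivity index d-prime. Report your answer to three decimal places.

Φ⁻¹(0.569) = 0.1738, Φ⁻¹(0.105) = -1.2536
d' = z(H) − z(FA) = 0.1738 − (-1.2536) = 1.4274

d-prime = 1.427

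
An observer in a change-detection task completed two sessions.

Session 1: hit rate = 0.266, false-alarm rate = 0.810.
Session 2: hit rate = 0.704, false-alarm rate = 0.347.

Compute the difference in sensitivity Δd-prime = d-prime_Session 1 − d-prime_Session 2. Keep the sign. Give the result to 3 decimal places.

Session 1: z(0.266) = -0.6250, z(0.810) = 0.8779, d' = -1.5029
Session 2: z(0.704) = 0.5359, z(0.347) = -0.3934, d' = 0.9293
Δd' = d'_Session 1 − d'_Session 2 = -1.5029 − 0.9293 = -2.4322
Session 2 has the higher sensitivity.

Δd-prime = -2.432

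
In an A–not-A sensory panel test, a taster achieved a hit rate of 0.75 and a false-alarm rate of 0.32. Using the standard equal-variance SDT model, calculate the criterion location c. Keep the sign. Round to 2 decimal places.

z(H) = 0.6745
z(FA) = -0.4677
c = −½·[z(H) + z(FA)] = −0.5 × (0.6745 + (-0.4677)) = -0.1034
c < 0: the taster has a liberal response bias.

c = -0.10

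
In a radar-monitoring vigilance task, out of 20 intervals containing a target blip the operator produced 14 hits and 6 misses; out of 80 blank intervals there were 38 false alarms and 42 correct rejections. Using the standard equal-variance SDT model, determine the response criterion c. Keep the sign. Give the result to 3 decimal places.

c = -0.231

H = 14/20 = 0.7000
FA = 38/80 = 0.4750
z(H) = 0.5244
z(FA) = -0.0627
c = −½·[z(H) + z(FA)] = −0.5 × (0.5244 + (-0.0627)) = -0.23085
c < 0: the operator has a liberal response bias.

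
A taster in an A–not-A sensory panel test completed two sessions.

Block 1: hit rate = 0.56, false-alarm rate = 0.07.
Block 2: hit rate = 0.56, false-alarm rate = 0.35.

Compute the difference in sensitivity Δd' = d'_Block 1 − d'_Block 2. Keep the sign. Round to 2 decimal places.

Block 1: z(0.56) = 0.151, z(0.07) = -1.476, d' = 1.627
Block 2: z(0.56) = 0.151, z(0.35) = -0.385, d' = 0.536
Δd' = d'_Block 1 − d'_Block 2 = 1.627 − 0.536 = 1.091
Block 1 has the higher sensitivity.

Δd' = 1.09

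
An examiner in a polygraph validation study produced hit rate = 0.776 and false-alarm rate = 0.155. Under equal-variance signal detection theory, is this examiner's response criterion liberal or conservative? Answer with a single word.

z(H) = 0.759, z(FA) = -1.015
c = −½·(z(H) + z(FA)) = 0.128
c > 0 → conservative criterion (biased toward responding “no”).

conservative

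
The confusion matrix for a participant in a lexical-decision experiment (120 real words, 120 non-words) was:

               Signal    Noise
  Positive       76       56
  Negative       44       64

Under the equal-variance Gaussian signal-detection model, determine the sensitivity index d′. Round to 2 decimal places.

d′ = 0.42

H = 76/120 = 0.6333
FA = 56/120 = 0.4667
Φ⁻¹(H) = Φ⁻¹(0.6333) = 0.3406
Φ⁻¹(FA) = Φ⁻¹(0.4667) = -0.0836
d' = z(H) − z(FA) = 0.3406 − (-0.0836) = 0.4242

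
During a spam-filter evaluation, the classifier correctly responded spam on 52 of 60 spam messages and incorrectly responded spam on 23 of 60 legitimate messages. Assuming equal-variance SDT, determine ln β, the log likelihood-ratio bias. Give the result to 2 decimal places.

ln β = -0.57

H = 52/60 = 0.8667
FA = 23/60 = 0.3833
z(H) = z(0.8667) = 1.111
z(FA) = z(0.3833) = -0.297
ln β = −½·[z(H)² − z(FA)²] = −0.5 × (1.234 − 0.088) = -0.573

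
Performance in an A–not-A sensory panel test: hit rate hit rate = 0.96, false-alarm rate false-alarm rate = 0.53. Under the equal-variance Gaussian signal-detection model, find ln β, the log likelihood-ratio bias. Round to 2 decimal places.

ln β = -1.53

z(0.96) = 1.751, z(0.53) = 0.075
ln β = −½·[z(H)² − z(FA)²] = −0.5 × (3.066 − 0.006) = -1.530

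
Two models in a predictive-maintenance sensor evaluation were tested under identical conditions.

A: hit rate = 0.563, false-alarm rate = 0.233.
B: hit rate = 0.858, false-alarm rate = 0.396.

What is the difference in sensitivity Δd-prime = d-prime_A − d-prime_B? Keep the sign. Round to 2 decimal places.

Δd-prime = -0.45

A: z(0.563) = 0.159, z(0.233) = -0.729, d' = 0.888
B: z(0.858) = 1.071, z(0.396) = -0.264, d' = 1.335
Δd' = d'_A − d'_B = 0.888 − 1.335 = -0.447
B has the higher sensitivity.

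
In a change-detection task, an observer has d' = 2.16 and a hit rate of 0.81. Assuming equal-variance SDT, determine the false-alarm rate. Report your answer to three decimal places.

false-alarm rate = 0.100

z(hit rate) = z(0.81) = 0.8779
z(FA) = z(H) − d' = 0.8779 − 2.16 = -1.2821
false-alarm rate = Φ(-1.2821) = 0.0999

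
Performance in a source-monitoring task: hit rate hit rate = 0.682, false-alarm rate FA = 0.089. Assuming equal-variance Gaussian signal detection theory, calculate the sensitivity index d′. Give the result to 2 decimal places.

d′ = 1.82

Φ⁻¹(H) = 0.4733
Φ⁻¹(FA) = -1.3469
d' = z(H) − z(FA) = 0.4733 − (-1.3469) = 1.8202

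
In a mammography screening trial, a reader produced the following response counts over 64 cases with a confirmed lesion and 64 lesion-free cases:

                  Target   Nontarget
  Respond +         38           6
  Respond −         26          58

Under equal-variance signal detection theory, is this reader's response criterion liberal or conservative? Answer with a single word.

conservative

z(H) = 0.237, z(FA) = -1.318
c = −½·(z(H) + z(FA)) = 0.5405
c > 0 → conservative criterion (biased toward responding “no”).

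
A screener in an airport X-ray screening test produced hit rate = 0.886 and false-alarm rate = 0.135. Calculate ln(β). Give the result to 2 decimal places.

ln β = -0.12

z(H) = z(0.886) = 1.206
z(FA) = z(0.135) = -1.103
ln β = −½·[z(H)² − z(FA)²] = −0.5 × (1.454 − 1.217) = -0.1185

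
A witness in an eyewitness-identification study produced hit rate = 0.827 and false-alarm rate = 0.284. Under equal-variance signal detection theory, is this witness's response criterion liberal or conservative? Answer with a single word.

liberal

z(H) = 0.942, z(FA) = -0.571
c = −½·(z(H) + z(FA)) = -0.1855
c < 0 → liberal criterion (biased toward responding “yes”).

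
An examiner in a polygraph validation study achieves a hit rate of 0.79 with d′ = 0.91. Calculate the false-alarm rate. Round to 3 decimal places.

z(hit rate) = z(0.79) = 0.8064
z(FA) = z(H) − d' = 0.8064 − 0.91 = -0.1036
false-alarm rate = Φ(-0.1036) = 0.4587

false-alarm rate = 0.459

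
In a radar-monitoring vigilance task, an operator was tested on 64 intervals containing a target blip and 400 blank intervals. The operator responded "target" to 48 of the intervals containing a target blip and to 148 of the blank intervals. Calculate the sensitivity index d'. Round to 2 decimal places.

H = 48/64 = 0.7500
FA = 148/400 = 0.3700
z(H) = z(0.7500) = 0.6745
z(FA) = z(0.3700) = -0.3319
d' = z(H) − z(FA) = 0.6745 − (-0.3319) = 1.0064

d' = 1.01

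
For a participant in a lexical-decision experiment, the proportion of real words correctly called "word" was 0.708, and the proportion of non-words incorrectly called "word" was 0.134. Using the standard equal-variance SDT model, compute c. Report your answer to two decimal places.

z(H) = 0.548
z(FA) = -1.108
c = −½·[z(H) + z(FA)] = −0.5 × (0.548 + (-1.108)) = 0.280
c > 0: the participant has a conservative response bias.

c = 0.28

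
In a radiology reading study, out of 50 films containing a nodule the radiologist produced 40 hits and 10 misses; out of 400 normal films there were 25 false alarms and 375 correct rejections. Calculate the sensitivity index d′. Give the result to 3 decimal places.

d′ = 2.376

H = 40/50 = 0.8000
FA = 25/400 = 0.0625
z(H) = z(0.8000) = 0.8416
z(FA) = z(0.0625) = -1.5341
d' = z(H) − z(FA) = 0.8416 − (-1.5341) = 2.3757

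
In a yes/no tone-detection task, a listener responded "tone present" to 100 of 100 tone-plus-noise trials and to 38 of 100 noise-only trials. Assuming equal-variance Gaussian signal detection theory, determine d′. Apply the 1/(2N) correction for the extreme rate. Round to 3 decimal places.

d′ = 2.881

The hit rate is 100/100 = 1, so apply the 1/(2N) correction: H → 1 − 1/(2·100) = 0.99500.
z(H) = z(0.99500) = 2.5758
z(FA) = z(0.38000) = -0.3055
d' = 2.5758 − (-0.3055) = 2.8813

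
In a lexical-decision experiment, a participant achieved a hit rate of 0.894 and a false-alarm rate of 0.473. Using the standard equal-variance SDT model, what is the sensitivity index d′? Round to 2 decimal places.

z(H) = 1.2481
z(FA) = -0.0677
d' = z(H) − z(FA) = 1.2481 − (-0.0677) = 1.3158

d′ = 1.32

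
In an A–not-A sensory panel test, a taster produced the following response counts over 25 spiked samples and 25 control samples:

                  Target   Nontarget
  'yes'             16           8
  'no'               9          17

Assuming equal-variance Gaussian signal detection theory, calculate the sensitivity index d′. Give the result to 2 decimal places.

H = 16/25 = 0.6400
FA = 8/25 = 0.3200
Φ⁻¹(H) = 0.358
Φ⁻¹(FA) = -0.468
d' = z(H) − z(FA) = 0.358 − (-0.468) = 0.826

d′ = 0.83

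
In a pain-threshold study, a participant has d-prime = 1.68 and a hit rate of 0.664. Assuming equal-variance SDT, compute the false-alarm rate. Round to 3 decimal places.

z(hit rate) = z(0.664) = 0.4234
z(FA) = z(H) − d' = 0.4234 − 1.68 = -1.2566
false-alarm rate = Φ(-1.2566) = 0.1044

false-alarm rate = 0.104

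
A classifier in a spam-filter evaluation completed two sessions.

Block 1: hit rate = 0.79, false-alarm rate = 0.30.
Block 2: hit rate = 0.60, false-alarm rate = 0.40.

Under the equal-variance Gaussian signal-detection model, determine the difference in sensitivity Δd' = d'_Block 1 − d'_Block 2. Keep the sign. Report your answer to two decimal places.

Block 1: z(0.79) = 0.806, z(0.30) = -0.524, d' = 1.330
Block 2: z(0.60) = 0.253, z(0.40) = -0.253, d' = 0.506
Δd' = d'_Block 1 − d'_Block 2 = 1.330 − 0.506 = 0.824
Block 1 has the higher sensitivity.

Δd' = 0.82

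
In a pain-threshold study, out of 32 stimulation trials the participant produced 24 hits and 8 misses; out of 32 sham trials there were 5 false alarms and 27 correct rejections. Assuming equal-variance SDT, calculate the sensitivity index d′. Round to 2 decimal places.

d′ = 1.68

H = 24/32 = 0.7500
FA = 5/32 = 0.1562
z(H) = 0.6745
z(FA) = -1.0102
d' = z(H) − z(FA) = 0.6745 − (-1.0102) = 1.6847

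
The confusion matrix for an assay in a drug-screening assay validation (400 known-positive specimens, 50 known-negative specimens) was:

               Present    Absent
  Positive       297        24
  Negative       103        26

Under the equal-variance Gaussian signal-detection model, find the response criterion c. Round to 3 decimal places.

H = 297/400 = 0.7425
FA = 24/50 = 0.4800
Φ⁻¹(H) = 0.6511
Φ⁻¹(FA) = -0.0502
c = −½·[z(H) + z(FA)] = −0.5 × (0.6511 + (-0.0502)) = -0.30045
c < 0: the assay has a liberal response bias.

c = -0.300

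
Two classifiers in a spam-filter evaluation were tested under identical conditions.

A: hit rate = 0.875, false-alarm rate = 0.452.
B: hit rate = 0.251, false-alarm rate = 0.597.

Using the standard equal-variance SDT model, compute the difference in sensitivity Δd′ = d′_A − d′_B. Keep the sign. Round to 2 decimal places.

A: z(0.875) = 1.150, z(0.452) = -0.121, d' = 1.271
B: z(0.251) = -0.671, z(0.597) = 0.246, d' = -0.917
Δd' = d'_A − d'_B = 1.271 − (-0.917) = 2.188
A has the higher sensitivity.

Δd′ = 2.19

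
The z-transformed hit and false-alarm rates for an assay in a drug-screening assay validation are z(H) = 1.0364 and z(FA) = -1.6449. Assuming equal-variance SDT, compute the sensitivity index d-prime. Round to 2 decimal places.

d' = z(H) − z(FA) = 1.0364 − (-1.6449) = 2.6813

d-prime = 2.68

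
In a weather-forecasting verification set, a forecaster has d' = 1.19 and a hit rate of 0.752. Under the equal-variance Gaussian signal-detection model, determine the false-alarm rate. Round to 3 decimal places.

z(hit rate) = z(0.752) = 0.6808
z(FA) = z(H) − d' = 0.6808 − 1.19 = -0.5092
false-alarm rate = Φ(-0.5092) = 0.3053

false-alarm rate = 0.305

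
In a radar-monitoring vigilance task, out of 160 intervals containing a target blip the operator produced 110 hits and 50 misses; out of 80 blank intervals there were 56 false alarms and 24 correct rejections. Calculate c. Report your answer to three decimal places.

H = 110/160 = 0.6875
FA = 56/80 = 0.7000
z(H) = 0.4888
z(FA) = 0.5244
c = −½·[z(H) + z(FA)] = −0.5 × (0.4888 + 0.5244) = -0.5066
c < 0: the operator has a liberal response bias.

c = -0.507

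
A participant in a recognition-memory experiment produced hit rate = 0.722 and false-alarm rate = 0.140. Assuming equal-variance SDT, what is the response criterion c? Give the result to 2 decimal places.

c = 0.25

Φ⁻¹(H) = Φ⁻¹(0.722) = 0.589
Φ⁻¹(FA) = Φ⁻¹(0.140) = -1.080
c = −½·[z(H) + z(FA)] = −0.5 × (0.589 + (-1.080)) = 0.2455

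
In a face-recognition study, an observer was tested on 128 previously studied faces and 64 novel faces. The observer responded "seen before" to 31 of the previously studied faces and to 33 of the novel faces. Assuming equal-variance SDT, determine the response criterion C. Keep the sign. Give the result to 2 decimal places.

H = 31/128 = 0.2422
FA = 33/64 = 0.5156
Φ⁻¹(H) = Φ⁻¹(0.2422) = -0.699
Φ⁻¹(FA) = Φ⁻¹(0.5156) = 0.039
c = −½·[z(H) + z(FA)] = −0.5 × (-0.699 + 0.039) = 0.330

C = 0.33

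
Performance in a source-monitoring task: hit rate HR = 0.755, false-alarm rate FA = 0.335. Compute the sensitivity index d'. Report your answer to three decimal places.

Φ⁻¹(H) = Φ⁻¹(0.755) = 0.6903
Φ⁻¹(FA) = Φ⁻¹(0.335) = -0.4261
d' = z(H) − z(FA) = 0.6903 − (-0.4261) = 1.1164

d' = 1.116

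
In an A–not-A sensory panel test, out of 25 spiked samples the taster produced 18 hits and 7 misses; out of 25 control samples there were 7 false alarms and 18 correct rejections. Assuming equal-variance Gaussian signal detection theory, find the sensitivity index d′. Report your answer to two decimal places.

d′ = 1.17

H = 18/25 = 0.7200
FA = 7/25 = 0.2800
Φ⁻¹(H) = Φ⁻¹(0.7200) = 0.583
Φ⁻¹(FA) = Φ⁻¹(0.2800) = -0.583
d' = z(H) − z(FA) = 0.583 − (-0.583) = 1.166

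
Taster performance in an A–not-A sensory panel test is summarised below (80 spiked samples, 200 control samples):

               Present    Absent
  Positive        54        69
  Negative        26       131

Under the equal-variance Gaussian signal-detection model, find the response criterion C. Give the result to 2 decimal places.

C = -0.03

H = 54/80 = 0.6750
FA = 69/200 = 0.3450
z(H) = 0.4538
z(FA) = -0.3989
c = −½·[z(H) + z(FA)] = −0.5 × (0.4538 + (-0.3989)) = -0.02745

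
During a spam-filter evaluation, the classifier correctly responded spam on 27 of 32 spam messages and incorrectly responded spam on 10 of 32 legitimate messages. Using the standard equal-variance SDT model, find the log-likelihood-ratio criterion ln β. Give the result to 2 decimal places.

ln β = -0.39

H = 27/32 = 0.8438
FA = 10/32 = 0.3125
z(H) = z(0.8438) = 1.010
z(FA) = z(0.3125) = -0.489
ln β = −½·[z(H)² − z(FA)²] = −0.5 × (1.020 − 0.239) = -0.3905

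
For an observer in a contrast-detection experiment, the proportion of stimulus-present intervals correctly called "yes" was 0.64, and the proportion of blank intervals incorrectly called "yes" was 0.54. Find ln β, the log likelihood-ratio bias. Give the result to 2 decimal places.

z(0.64) = 0.358, z(0.54) = 0.100
ln β = −½·[z(H)² − z(FA)²] = −0.5 × (0.128 − 0.010) = -0.059

ln β = -0.06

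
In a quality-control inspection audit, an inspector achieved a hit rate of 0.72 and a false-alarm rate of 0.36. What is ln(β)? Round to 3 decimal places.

z(H) = 0.5828
z(FA) = -0.3585
ln β = −½·[z(H)² − z(FA)²] = −0.5 × (0.3397 − 0.1285) = -0.1056

ln β = -0.106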